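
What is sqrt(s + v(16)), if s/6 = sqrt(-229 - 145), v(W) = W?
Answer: sqrt(16 + 6*I*sqrt(374)) ≈ 8.1588 + 7.111*I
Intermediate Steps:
s = 6*I*sqrt(374) (s = 6*sqrt(-229 - 145) = 6*sqrt(-374) = 6*(I*sqrt(374)) = 6*I*sqrt(374) ≈ 116.03*I)
sqrt(s + v(16)) = sqrt(6*I*sqrt(374) + 16) = sqrt(16 + 6*I*sqrt(374))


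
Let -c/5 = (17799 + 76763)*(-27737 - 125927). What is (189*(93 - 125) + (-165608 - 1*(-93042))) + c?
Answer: 72653797226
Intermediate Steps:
c = 72653875840 (c = -5*(17799 + 76763)*(-27737 - 125927) = -472810*(-153664) = -5*(-14530775168) = 72653875840)
(189*(93 - 125) + (-165608 - 1*(-93042))) + c = (189*(93 - 125) + (-165608 - 1*(-93042))) + 72653875840 = (189*(-32) + (-165608 + 93042)) + 72653875840 = (-6048 - 72566) + 72653875840 = -78614 + 72653875840 = 72653797226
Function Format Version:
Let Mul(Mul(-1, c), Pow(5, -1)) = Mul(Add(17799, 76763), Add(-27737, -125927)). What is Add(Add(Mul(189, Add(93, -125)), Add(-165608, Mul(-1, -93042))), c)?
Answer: 72653797226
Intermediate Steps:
c = 72653875840 (c = Mul(-5, Mul(Add(17799, 76763), Add(-27737, -125927))) = Mul(-5, Mul(94562, -153664)) = Mul(-5, -14530775168) = 72653875840)
Add(Add(Mul(189, Add(93, -125)), Add(-165608, Mul(-1, -93042))), c) = Add(Add(Mul(189, Add(93, -125)), Add(-165608, Mul(-1, -93042))), 72653875840) = Add(Add(Mul(189, -32), Add(-165608, 93042)), 72653875840) = Add(Add(-6048, -72566), 72653875840) = Add(-78614, 72653875840) = 72653797226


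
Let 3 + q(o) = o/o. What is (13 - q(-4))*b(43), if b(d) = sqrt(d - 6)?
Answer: 15*sqrt(37) ≈ 91.241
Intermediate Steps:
q(o) = -2 (q(o) = -3 + o/o = -3 + 1 = -2)
b(d) = sqrt(-6 + d)
(13 - q(-4))*b(43) = (13 - 1*(-2))*sqrt(-6 + 43) = (13 + 2)*sqrt(37) = 15*sqrt(37)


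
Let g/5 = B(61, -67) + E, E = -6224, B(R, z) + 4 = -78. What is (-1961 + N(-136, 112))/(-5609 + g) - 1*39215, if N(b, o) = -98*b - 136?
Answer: -1456417116/37139 ≈ -39215.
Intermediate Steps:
B(R, z) = -82 (B(R, z) = -4 - 78 = -82)
N(b, o) = -136 - 98*b
g = -31530 (g = 5*(-82 - 6224) = 5*(-6306) = -31530)
(-1961 + N(-136, 112))/(-5609 + g) - 1*39215 = (-1961 + (-136 - 98*(-136)))/(-5609 - 31530) - 1*39215 = (-1961 + (-136 + 13328))/(-37139) - 39215 = (-1961 + 13192)*(-1/37139) - 39215 = 11231*(-1/37139) - 39215 = -11231/37139 - 39215 = -1456417116/37139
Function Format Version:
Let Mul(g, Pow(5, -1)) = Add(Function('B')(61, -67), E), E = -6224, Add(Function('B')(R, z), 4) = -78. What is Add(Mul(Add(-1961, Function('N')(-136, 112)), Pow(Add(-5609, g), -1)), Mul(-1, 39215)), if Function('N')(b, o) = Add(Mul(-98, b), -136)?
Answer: Rational(-1456417116, 37139) ≈ -39215.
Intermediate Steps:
Function('B')(R, z) = -82 (Function('B')(R, z) = Add(-4, -78) = -82)
Function('N')(b, o) = Add(-136, Mul(-98, b))
g = -31530 (g = Mul(5, Add(-82, -6224)) = Mul(5, -6306) = -31530)
Add(Mul(Add(-1961, Function('N')(-136, 112)), Pow(Add(-5609, g), -1)), Mul(-1, 39215)) = Add(Mul(Add(-1961, Add(-136, Mul(-98, -136))), Pow(Add(-5609, -31530), -1)), Mul(-1, 39215)) = Add(Mul(Add(-1961, Add(-136, 13328)), Pow(-37139, -1)), -39215) = Add(Mul(Add(-1961, 13192), Rational(-1, 37139)), -39215) = Add(Mul(11231, Rational(-1, 37139)), -39215) = Add(Rational(-11231, 37139), -39215) = Rational(-1456417116, 37139)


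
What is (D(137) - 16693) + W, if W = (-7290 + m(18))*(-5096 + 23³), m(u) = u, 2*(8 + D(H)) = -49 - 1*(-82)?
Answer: -102873993/2 ≈ -5.1437e+7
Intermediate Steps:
D(H) = 17/2 (D(H) = -8 + (-49 - 1*(-82))/2 = -8 + (-49 + 82)/2 = -8 + (½)*33 = -8 + 33/2 = 17/2)
W = -51420312 (W = (-7290 + 18)*(-5096 + 23³) = -7272*(-5096 + 12167) = -7272*7071 = -51420312)
(D(137) - 16693) + W = (17/2 - 16693) - 51420312 = -33369/2 - 51420312 = -102873993/2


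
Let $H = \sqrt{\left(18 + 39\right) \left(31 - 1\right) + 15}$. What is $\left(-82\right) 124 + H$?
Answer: $-10168 + 5 \sqrt{69} \approx -10126.0$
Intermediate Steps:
$H = 5 \sqrt{69}$ ($H = \sqrt{57 \cdot 30 + 15} = \sqrt{1710 + 15} = \sqrt{1725} = 5 \sqrt{69} \approx 41.533$)
$\left(-82\right) 124 + H = \left(-82\right) 124 + 5 \sqrt{69} = -10168 + 5 \sqrt{69}$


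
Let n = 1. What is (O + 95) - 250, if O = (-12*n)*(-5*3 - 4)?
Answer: 73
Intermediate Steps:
O = 228 (O = (-12)*(-5*3 - 4) = (-3*4)*(-15 - 4) = -12*(-19) = 228)
(O + 95) - 250 = (228 + 95) - 250 = 323 - 250 = 73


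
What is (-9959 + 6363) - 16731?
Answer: -20327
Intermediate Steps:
(-9959 + 6363) - 16731 = -3596 - 16731 = -20327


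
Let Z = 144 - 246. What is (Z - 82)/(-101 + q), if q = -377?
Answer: 92/239 ≈ 0.38494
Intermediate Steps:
Z = -102
(Z - 82)/(-101 + q) = (-102 - 82)/(-101 - 377) = -184/(-478) = -184*(-1/478) = 92/239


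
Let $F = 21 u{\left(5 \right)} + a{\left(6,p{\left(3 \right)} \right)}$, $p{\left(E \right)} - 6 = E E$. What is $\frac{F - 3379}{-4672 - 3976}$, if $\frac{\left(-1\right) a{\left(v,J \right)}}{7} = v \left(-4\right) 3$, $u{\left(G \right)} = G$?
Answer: $\frac{1385}{4324} \approx 0.32031$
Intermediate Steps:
$p{\left(E \right)} = 6 + E^{2}$ ($p{\left(E \right)} = 6 + E E = 6 + E^{2}$)
$a{\left(v,J \right)} = 84 v$ ($a{\left(v,J \right)} = - 7 v \left(-4\right) 3 = - 7 - 4 v 3 = - 7 \left(- 12 v\right) = 84 v$)
$F = 609$ ($F = 21 \cdot 5 + 84 \cdot 6 = 105 + 504 = 609$)
$\frac{F - 3379}{-4672 - 3976} = \frac{609 - 3379}{-4672 - 3976} = - \frac{2770}{-8648} = \left(-2770\right) \left(- \frac{1}{8648}\right) = \frac{1385}{4324}$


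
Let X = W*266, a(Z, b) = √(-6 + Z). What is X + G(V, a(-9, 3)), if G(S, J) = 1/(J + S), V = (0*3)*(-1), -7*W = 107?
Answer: -4066 - I*√15/15 ≈ -4066.0 - 0.2582*I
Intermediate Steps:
W = -107/7 (W = -⅐*107 = -107/7 ≈ -15.286)
V = 0 (V = 0*(-1) = 0)
X = -4066 (X = -107/7*266 = -4066)
X + G(V, a(-9, 3)) = -4066 + 1/(√(-6 - 9) + 0) = -4066 + 1/(√(-15) + 0) = -4066 + 1/(I*√15 + 0) = -4066 + 1/(I*√15) = -4066 - I*√15/15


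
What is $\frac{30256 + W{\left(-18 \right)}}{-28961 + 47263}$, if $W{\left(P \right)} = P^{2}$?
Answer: $\frac{15290}{9151} \approx 1.6709$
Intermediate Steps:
$\frac{30256 + W{\left(-18 \right)}}{-28961 + 47263} = \frac{30256 + \left(-18\right)^{2}}{-28961 + 47263} = \frac{30256 + 324}{18302} = 30580 \cdot \frac{1}{18302} = \frac{15290}{9151}$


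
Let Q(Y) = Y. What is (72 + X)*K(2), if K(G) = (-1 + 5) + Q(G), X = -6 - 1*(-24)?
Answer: 540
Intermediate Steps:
X = 18 (X = -6 + 24 = 18)
K(G) = 4 + G (K(G) = (-1 + 5) + G = 4 + G)
(72 + X)*K(2) = (72 + 18)*(4 + 2) = 90*6 = 540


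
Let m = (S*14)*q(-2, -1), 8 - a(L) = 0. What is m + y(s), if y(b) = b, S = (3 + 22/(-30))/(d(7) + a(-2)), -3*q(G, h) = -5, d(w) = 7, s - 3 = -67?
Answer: -8164/135 ≈ -60.474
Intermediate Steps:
s = -64 (s = 3 - 67 = -64)
a(L) = 8 (a(L) = 8 - 1*0 = 8 + 0 = 8)
q(G, h) = 5/3 (q(G, h) = -1/3*(-5) = 5/3)
S = 34/225 (S = (3 + 22/(-30))/(7 + 8) = (3 + 22*(-1/30))/15 = (3 - 11/15)*(1/15) = (34/15)*(1/15) = 34/225 ≈ 0.15111)
m = 476/135 (m = ((34/225)*14)*(5/3) = (476/225)*(5/3) = 476/135 ≈ 3.5259)
m + y(s) = 476/135 - 64 = -8164/135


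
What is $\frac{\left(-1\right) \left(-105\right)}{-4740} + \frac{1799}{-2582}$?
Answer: $- \frac{293279}{407956} \approx -0.7189$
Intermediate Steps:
$\frac{\left(-1\right) \left(-105\right)}{-4740} + \frac{1799}{-2582} = 105 \left(- \frac{1}{4740}\right) + 1799 \left(- \frac{1}{2582}\right) = - \frac{7}{316} - \frac{1799}{2582} = - \frac{293279}{407956}$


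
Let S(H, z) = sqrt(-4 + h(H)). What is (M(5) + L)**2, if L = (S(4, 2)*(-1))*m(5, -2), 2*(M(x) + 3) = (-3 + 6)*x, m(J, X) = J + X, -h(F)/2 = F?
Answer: -351/4 - 54*I*sqrt(3) ≈ -87.75 - 93.531*I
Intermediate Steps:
h(F) = -2*F
S(H, z) = sqrt(-4 - 2*H)
M(x) = -3 + 3*x/2 (M(x) = -3 + ((-3 + 6)*x)/2 = -3 + (3*x)/2 = -3 + 3*x/2)
L = -6*I*sqrt(3) (L = (sqrt(-4 - 2*4)*(-1))*(5 - 2) = (sqrt(-4 - 8)*(-1))*3 = (sqrt(-12)*(-1))*3 = ((2*I*sqrt(3))*(-1))*3 = -2*I*sqrt(3)*3 = -6*I*sqrt(3) ≈ -10.392*I)
(M(5) + L)**2 = ((-3 + (3/2)*5) - 6*I*sqrt(3))**2 = ((-3 + 15/2) - 6*I*sqrt(3))**2 = (9/2 - 6*I*sqrt(3))**2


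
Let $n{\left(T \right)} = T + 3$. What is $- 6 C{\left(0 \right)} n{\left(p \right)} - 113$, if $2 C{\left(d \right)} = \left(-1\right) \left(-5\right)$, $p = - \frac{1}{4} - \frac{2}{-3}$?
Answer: $- \frac{657}{4} \approx -164.25$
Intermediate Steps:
$p = \frac{5}{12}$ ($p = \left(-1\right) \frac{1}{4} - - \frac{2}{3} = - \frac{1}{4} + \frac{2}{3} = \frac{5}{12} \approx 0.41667$)
$C{\left(d \right)} = \frac{5}{2}$ ($C{\left(d \right)} = \frac{\left(-1\right) \left(-5\right)}{2} = \frac{1}{2} \cdot 5 = \frac{5}{2}$)
$n{\left(T \right)} = 3 + T$
$- 6 C{\left(0 \right)} n{\left(p \right)} - 113 = \left(-6\right) \frac{5}{2} \left(3 + \frac{5}{12}\right) - 113 = \left(-15\right) \frac{41}{12} - 113 = - \frac{205}{4} - 113 = - \frac{657}{4}$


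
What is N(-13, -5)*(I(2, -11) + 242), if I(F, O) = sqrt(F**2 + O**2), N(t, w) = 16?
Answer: 3872 + 80*sqrt(5) ≈ 4050.9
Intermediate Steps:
N(-13, -5)*(I(2, -11) + 242) = 16*(sqrt(2**2 + (-11)**2) + 242) = 16*(sqrt(4 + 121) + 242) = 16*(sqrt(125) + 242) = 16*(5*sqrt(5) + 242) = 16*(242 + 5*sqrt(5)) = 3872 + 80*sqrt(5)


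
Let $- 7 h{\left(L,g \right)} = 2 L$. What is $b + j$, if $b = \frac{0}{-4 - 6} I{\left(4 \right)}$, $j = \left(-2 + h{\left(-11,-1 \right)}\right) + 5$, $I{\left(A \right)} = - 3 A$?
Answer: $\frac{43}{7} \approx 6.1429$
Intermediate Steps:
$h{\left(L,g \right)} = - \frac{2 L}{7}$
$j = \frac{43}{7}$ ($j = \left(-2 - - \frac{22}{7}\right) + 5 = \left(-2 + \frac{22}{7}\right) + 5 = \frac{8}{7} + 5 = \frac{43}{7} \approx 6.1429$)
$b = 0$ ($b = \frac{0}{-4 - 6} \left(\left(-3\right) 4\right) = \frac{0}{-10} \left(-12\right) = 0 \left(- \frac{1}{10}\right) \left(-12\right) = 0 \left(-12\right) = 0$)
$b + j = 0 + \frac{43}{7} = \frac{43}{7}$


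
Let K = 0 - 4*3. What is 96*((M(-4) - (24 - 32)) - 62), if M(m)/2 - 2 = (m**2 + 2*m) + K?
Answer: -5568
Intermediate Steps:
K = -12 (K = 0 - 12 = -12)
M(m) = -20 + 2*m**2 + 4*m (M(m) = 4 + 2*((m**2 + 2*m) - 12) = 4 + 2*(-12 + m**2 + 2*m) = 4 + (-24 + 2*m**2 + 4*m) = -20 + 2*m**2 + 4*m)
96*((M(-4) - (24 - 32)) - 62) = 96*(((-20 + 2*(-4)**2 + 4*(-4)) - (24 - 32)) - 62) = 96*(((-20 + 2*16 - 16) - 1*(-8)) - 62) = 96*(((-20 + 32 - 16) + 8) - 62) = 96*((-4 + 8) - 62) = 96*(4 - 62) = 96*(-58) = -5568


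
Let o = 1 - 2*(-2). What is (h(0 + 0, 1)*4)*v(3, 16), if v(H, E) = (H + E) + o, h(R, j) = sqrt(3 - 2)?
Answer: 96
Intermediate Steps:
o = 5 (o = 1 + 4 = 5)
h(R, j) = 1 (h(R, j) = sqrt(1) = 1)
v(H, E) = 5 + E + H (v(H, E) = (H + E) + 5 = (E + H) + 5 = 5 + E + H)
(h(0 + 0, 1)*4)*v(3, 16) = (1*4)*(5 + 16 + 3) = 4*24 = 96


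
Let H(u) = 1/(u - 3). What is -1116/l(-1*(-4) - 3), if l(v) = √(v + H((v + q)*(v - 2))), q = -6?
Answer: -372*√6 ≈ -911.21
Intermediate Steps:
H(u) = 1/(-3 + u)
l(v) = √(v + 1/(-3 + (-6 + v)*(-2 + v))) (l(v) = √(v + 1/(-3 + (v - 6)*(v - 2))) = √(v + 1/(-3 + (-6 + v)*(-2 + v))))
-1116/l(-1*(-4) - 3) = -1116*√(9 + (-1*(-4) - 3)² - 8*(-1*(-4) - 3))/√(1 + (-1*(-4) - 3)*(9 + (-1*(-4) - 3)² - 8*(-1*(-4) - 3))) = -1116*√(9 + (4 - 3)² - 8*(4 - 3))/√(1 + (4 - 3)*(9 + (4 - 3)² - 8*(4 - 3))) = -1116*√(9 + 1² - 8*1)/√(1 + 1*(9 + 1² - 8*1)) = -1116*√(9 + 1 - 8)/√(1 + 1*(9 + 1 - 8)) = -1116*√2/√(1 + 1*2) = -1116*√2/√(1 + 2) = -1116*√6/3 = -372*√6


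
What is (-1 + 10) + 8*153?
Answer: 1233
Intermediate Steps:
(-1 + 10) + 8*153 = 9 + 1224 = 1233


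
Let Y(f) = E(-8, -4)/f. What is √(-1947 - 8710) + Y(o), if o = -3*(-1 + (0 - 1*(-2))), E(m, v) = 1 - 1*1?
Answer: I*√10657 ≈ 103.23*I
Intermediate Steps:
E(m, v) = 0 (E(m, v) = 1 - 1 = 0)
o = -3 (o = -3*(-1 + (0 + 2)) = -3*(-1 + 2) = -3*1 = -3)
Y(f) = 0 (Y(f) = 0/f = 0)
√(-1947 - 8710) + Y(o) = √(-1947 - 8710) + 0 = √(-10657) + 0 = I*√10657 + 0 = I*√10657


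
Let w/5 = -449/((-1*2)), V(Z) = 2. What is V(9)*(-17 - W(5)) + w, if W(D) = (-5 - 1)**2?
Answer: 2033/2 ≈ 1016.5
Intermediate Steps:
W(D) = 36 (W(D) = (-6)**2 = 36)
w = 2245/2 (w = 5*(-449/((-1*2))) = 5*(-449/(-2)) = 5*(-449*(-1/2)) = 5*(449/2) = 2245/2 ≈ 1122.5)
V(9)*(-17 - W(5)) + w = 2*(-17 - 1*36) + 2245/2 = 2*(-17 - 36) + 2245/2 = 2*(-53) + 2245/2 = -106 + 2245/2 = 2033/2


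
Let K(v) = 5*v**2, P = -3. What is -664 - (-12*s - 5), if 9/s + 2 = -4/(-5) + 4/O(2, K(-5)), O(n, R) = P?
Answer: -13331/19 ≈ -701.63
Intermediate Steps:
O(n, R) = -3
s = -135/38 (s = 9/(-2 + (-4/(-5) + 4/(-3))) = 9/(-2 + (-4*(-1/5) + 4*(-1/3))) = 9/(-2 + (4/5 - 4/3)) = 9/(-2 - 8/15) = 9/(-38/15) = 9*(-15/38) = -135/38 ≈ -3.5526)
-664 - (-12*s - 5) = -664 - (-12*(-135/38) - 5) = -664 - (810/19 - 5) = -664 - 1*715/19 = -664 - 715/19 = -13331/19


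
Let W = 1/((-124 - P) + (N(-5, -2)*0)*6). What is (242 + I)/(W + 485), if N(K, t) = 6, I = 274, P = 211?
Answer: 28810/27079 ≈ 1.0639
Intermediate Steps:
W = -1/335 (W = 1/((-124 - 1*211) + (6*0)*6) = 1/((-124 - 211) + 0*6) = 1/(-335 + 0) = 1/(-335) = -1/335 ≈ -0.0029851)
(242 + I)/(W + 485) = (242 + 274)/(-1/335 + 485) = 516/(162474/335) = 516*(335/162474) = 28810/27079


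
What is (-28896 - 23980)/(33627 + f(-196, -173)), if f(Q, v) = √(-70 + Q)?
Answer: -1778061252/1130775395 + 52876*I*√266/1130775395 ≈ -1.5724 + 0.00076265*I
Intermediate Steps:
(-28896 - 23980)/(33627 + f(-196, -173)) = (-28896 - 23980)/(33627 + √(-70 - 196)) = -52876/(33627 + √(-266)) = -52876/(33627 + I*√266)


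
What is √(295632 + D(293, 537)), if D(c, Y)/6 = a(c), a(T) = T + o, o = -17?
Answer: 6*√8258 ≈ 545.24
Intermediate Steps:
a(T) = -17 + T (a(T) = T - 17 = -17 + T)
D(c, Y) = -102 + 6*c (D(c, Y) = 6*(-17 + c) = -102 + 6*c)
√(295632 + D(293, 537)) = √(295632 + (-102 + 6*293)) = √(295632 + (-102 + 1758)) = √(295632 + 1656) = √297288 = 6*√8258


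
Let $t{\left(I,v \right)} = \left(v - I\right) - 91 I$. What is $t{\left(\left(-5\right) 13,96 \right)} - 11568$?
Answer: $-5492$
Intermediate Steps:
$t{\left(I,v \right)} = v - 92 I$
$t{\left(\left(-5\right) 13,96 \right)} - 11568 = \left(96 - 92 \left(\left(-5\right) 13\right)\right) - 11568 = \left(96 - -5980\right) - 11568 = \left(96 + 5980\right) - 11568 = 6076 - 11568 = -5492$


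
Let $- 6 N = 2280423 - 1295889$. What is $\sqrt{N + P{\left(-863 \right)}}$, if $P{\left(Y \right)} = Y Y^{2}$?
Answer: $6 i \sqrt{17858326} \approx 25355.0 i$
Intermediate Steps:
$P{\left(Y \right)} = Y^{3}$
$N = -164089$ ($N = - \frac{2280423 - 1295889}{6} = \left(- \frac{1}{6}\right) 984534 = -164089$)
$\sqrt{N + P{\left(-863 \right)}} = \sqrt{-164089 + \left(-863\right)^{3}} = \sqrt{-164089 - 642735647} = \sqrt{-642899736} = 6 i \sqrt{17858326}$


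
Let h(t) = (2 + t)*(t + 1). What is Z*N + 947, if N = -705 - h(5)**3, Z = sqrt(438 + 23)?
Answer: 947 - 74793*sqrt(461) ≈ -1.6049e+6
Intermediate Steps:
h(t) = (1 + t)*(2 + t) (h(t) = (2 + t)*(1 + t) = (1 + t)*(2 + t))
Z = sqrt(461) ≈ 21.471
N = -74793 (N = -705 - (2 + 5**2 + 3*5)**3 = -705 - (2 + 25 + 15)**3 = -705 - 1*42**3 = -705 - 1*74088 = -705 - 74088 = -74793)
Z*N + 947 = sqrt(461)*(-74793) + 947 = -74793*sqrt(461) + 947 = 947 - 74793*sqrt(461)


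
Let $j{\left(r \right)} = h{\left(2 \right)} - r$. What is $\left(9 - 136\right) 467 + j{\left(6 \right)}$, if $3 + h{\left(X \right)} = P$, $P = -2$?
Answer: $-59320$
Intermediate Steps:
$h{\left(X \right)} = -5$ ($h{\left(X \right)} = -3 - 2 = -5$)
$j{\left(r \right)} = -5 - r$
$\left(9 - 136\right) 467 + j{\left(6 \right)} = \left(9 - 136\right) 467 - 11 = \left(-127\right) 467 - 11 = -59309 - 11 = -59320$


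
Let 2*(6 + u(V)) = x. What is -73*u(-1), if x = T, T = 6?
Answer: 219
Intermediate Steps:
x = 6
u(V) = -3 (u(V) = -6 + (1/2)*6 = -6 + 3 = -3)
-73*u(-1) = -73*(-3) = 219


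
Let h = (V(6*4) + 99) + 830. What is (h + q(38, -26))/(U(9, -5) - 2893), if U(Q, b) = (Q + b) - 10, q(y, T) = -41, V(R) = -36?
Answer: -852/2899 ≈ -0.29389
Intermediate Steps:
h = 893 (h = (-36 + 99) + 830 = 63 + 830 = 893)
U(Q, b) = -10 + Q + b
(h + q(38, -26))/(U(9, -5) - 2893) = (893 - 41)/((-10 + 9 - 5) - 2893) = 852/(-6 - 2893) = 852/(-2899) = 852*(-1/2899) = -852/2899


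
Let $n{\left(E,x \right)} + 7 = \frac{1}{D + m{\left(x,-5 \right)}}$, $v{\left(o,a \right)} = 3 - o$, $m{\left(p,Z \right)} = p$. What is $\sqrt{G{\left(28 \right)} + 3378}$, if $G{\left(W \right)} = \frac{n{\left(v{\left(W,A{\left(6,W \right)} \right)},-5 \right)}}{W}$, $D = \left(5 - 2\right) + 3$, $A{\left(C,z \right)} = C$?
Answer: $\frac{\sqrt{662046}}{14} \approx 58.119$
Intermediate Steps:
$D = 6$ ($D = 3 + 3 = 6$)
$n{\left(E,x \right)} = -7 + \frac{1}{6 + x}$
$G{\left(W \right)} = - \frac{6}{W}$ ($G{\left(W \right)} = \frac{\frac{1}{6 - 5} \left(-41 - -35\right)}{W} = \frac{1^{-1} \left(-41 + 35\right)}{W} = \frac{1 \left(-6\right)}{W} = - \frac{6}{W}$)
$\sqrt{G{\left(28 \right)} + 3378} = \sqrt{- \frac{6}{28} + 3378} = \sqrt{\left(-6\right) \frac{1}{28} + 3378} = \sqrt{- \frac{3}{14} + 3378} = \sqrt{\frac{47289}{14}} = \frac{\sqrt{662046}}{14}$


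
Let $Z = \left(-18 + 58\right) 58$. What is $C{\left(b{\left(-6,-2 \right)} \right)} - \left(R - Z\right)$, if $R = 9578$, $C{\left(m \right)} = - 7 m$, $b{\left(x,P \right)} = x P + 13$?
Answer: $-7433$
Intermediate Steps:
$b{\left(x,P \right)} = 13 + P x$ ($b{\left(x,P \right)} = P x + 13 = 13 + P x$)
$Z = 2320$ ($Z = 40 \cdot 58 = 2320$)
$C{\left(b{\left(-6,-2 \right)} \right)} - \left(R - Z\right) = - 7 \left(13 - -12\right) - \left(9578 - 2320\right) = - 7 \left(13 + 12\right) - \left(9578 - 2320\right) = \left(-7\right) 25 - 7258 = -175 - 7258 = -7433$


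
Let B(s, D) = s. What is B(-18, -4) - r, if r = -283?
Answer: 265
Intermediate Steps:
B(-18, -4) - r = -18 - 1*(-283) = -18 + 283 = 265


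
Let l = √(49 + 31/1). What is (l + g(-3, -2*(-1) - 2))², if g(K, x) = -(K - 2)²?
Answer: 705 - 200*√5 ≈ 257.79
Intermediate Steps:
g(K, x) = -(-2 + K)²
l = 4*√5 (l = √(49 + 31*1) = √(49 + 31) = √80 = 4*√5 ≈ 8.9443)
(l + g(-3, -2*(-1) - 2))² = (4*√5 - (-2 - 3)²)² = (4*√5 - 1*(-5)²)² = (4*√5 - 1*25)² = (4*√5 - 25)² = (-25 + 4*√5)²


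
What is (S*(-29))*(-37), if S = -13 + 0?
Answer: -13949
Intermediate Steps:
S = -13
(S*(-29))*(-37) = -13*(-29)*(-37) = 377*(-37) = -13949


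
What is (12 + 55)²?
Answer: 4489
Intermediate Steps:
(12 + 55)² = 67² = 4489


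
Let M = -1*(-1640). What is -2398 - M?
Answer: -4038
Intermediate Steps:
M = 1640
-2398 - M = -2398 - 1*1640 = -2398 - 1640 = -4038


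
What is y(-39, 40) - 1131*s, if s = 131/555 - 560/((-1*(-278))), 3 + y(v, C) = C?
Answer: 52672462/25715 ≈ 2048.3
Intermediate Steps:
y(v, C) = -3 + C
s = -137191/77145 (s = 131*(1/555) - 560/278 = 131/555 - 560*1/278 = 131/555 - 280/139 = -137191/77145 ≈ -1.7784)
y(-39, 40) - 1131*s = (-3 + 40) - 1131*(-137191/77145) = 37 + 51721007/25715 = 52672462/25715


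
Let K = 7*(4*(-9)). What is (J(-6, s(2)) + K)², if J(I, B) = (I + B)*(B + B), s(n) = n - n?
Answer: 63504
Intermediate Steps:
s(n) = 0
J(I, B) = 2*B*(B + I) (J(I, B) = (B + I)*(2*B) = 2*B*(B + I))
K = -252 (K = 7*(-36) = -252)
(J(-6, s(2)) + K)² = (2*0*(0 - 6) - 252)² = (2*0*(-6) - 252)² = (0 - 252)² = (-252)² = 63504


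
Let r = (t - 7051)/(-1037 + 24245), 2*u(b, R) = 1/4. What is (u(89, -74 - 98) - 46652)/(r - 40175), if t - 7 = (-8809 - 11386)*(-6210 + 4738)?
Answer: 1082696715/902661404 ≈ 1.1994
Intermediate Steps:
t = 29727047 (t = 7 + (-8809 - 11386)*(-6210 + 4738) = 7 - 20195*(-1472) = 7 + 29727040 = 29727047)
u(b, R) = ⅛ (u(b, R) = (½)/4 = (½)*(¼) = ⅛)
r = 7429999/5802 (r = (29727047 - 7051)/(-1037 + 24245) = 29719996/23208 = 29719996*(1/23208) = 7429999/5802 ≈ 1280.6)
(u(89, -74 - 98) - 46652)/(r - 40175) = (⅛ - 46652)/(7429999/5802 - 40175) = -373215/(8*(-225665351/5802)) = -373215/8*(-5802/225665351) = 1082696715/902661404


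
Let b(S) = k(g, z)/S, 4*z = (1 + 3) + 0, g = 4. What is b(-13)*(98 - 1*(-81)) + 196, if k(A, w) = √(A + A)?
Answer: 196 - 358*√2/13 ≈ 157.05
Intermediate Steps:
z = 1 (z = ((1 + 3) + 0)/4 = (4 + 0)/4 = (¼)*4 = 1)
k(A, w) = √2*√A (k(A, w) = √(2*A) = √2*√A)
b(S) = 2*√2/S (b(S) = (√2*√4)/S = (√2*2)/S = (2*√2)/S = 2*√2/S)
b(-13)*(98 - 1*(-81)) + 196 = (2*√2/(-13))*(98 - 1*(-81)) + 196 = (2*√2*(-1/13))*(98 + 81) + 196 = -2*√2/13*179 + 196 = -358*√2/13 + 196 = 196 - 358*√2/13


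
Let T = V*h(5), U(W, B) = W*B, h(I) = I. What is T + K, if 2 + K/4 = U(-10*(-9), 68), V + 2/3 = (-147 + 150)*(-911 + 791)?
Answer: 68006/3 ≈ 22669.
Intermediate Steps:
V = -1082/3 (V = -⅔ + (-147 + 150)*(-911 + 791) = -⅔ + 3*(-120) = -⅔ - 360 = -1082/3 ≈ -360.67)
U(W, B) = B*W
K = 24472 (K = -8 + 4*(68*(-10*(-9))) = -8 + 4*(68*90) = -8 + 4*6120 = -8 + 24480 = 24472)
T = -5410/3 (T = -1082/3*5 = -5410/3 ≈ -1803.3)
T + K = -5410/3 + 24472 = 68006/3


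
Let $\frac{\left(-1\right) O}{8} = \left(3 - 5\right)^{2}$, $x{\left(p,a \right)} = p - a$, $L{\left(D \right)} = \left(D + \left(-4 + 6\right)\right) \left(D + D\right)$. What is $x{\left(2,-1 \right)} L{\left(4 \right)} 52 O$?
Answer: $-239616$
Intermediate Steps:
$L{\left(D \right)} = 2 D \left(2 + D\right)$ ($L{\left(D \right)} = \left(D + 2\right) 2 D = \left(2 + D\right) 2 D = 2 D \left(2 + D\right)$)
$O = -32$ ($O = - 8 \left(3 - 5\right)^{2} = - 8 \left(-2\right)^{2} = \left(-8\right) 4 = -32$)
$x{\left(2,-1 \right)} L{\left(4 \right)} 52 O = \left(2 - -1\right) 2 \cdot 4 \left(2 + 4\right) 52 \left(-32\right) = \left(2 + 1\right) 2 \cdot 4 \cdot 6 \cdot 52 \left(-32\right) = 3 \cdot 48 \cdot 52 \left(-32\right) = 144 \cdot 52 \left(-32\right) = 7488 \left(-32\right) = -239616$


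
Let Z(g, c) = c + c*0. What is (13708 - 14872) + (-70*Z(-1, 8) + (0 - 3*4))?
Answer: -1736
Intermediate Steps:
Z(g, c) = c (Z(g, c) = c + 0 = c)
(13708 - 14872) + (-70*Z(-1, 8) + (0 - 3*4)) = (13708 - 14872) + (-70*8 + (0 - 3*4)) = -1164 + (-560 + (0 - 12)) = -1164 + (-560 - 12) = -1164 - 572 = -1736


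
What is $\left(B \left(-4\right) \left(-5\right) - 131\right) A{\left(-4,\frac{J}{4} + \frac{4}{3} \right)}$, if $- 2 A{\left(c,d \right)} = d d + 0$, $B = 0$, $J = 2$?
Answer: $\frac{15851}{72} \approx 220.15$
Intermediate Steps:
$A{\left(c,d \right)} = - \frac{d^{2}}{2}$ ($A{\left(c,d \right)} = - \frac{d d + 0}{2} = - \frac{d^{2} + 0}{2} = - \frac{d^{2}}{2}$)
$\left(B \left(-4\right) \left(-5\right) - 131\right) A{\left(-4,\frac{J}{4} + \frac{4}{3} \right)} = \left(0 \left(-4\right) \left(-5\right) - 131\right) \left(- \frac{\left(\frac{2}{4} + \frac{4}{3}\right)^{2}}{2}\right) = \left(0 \left(-5\right) - 131\right) \left(- \frac{\left(2 \cdot \frac{1}{4} + 4 \cdot \frac{1}{3}\right)^{2}}{2}\right) = \left(0 - 131\right) \left(- \frac{\left(\frac{1}{2} + \frac{4}{3}\right)^{2}}{2}\right) = - 131 \left(- \frac{\left(\frac{11}{6}\right)^{2}}{2}\right) = - 131 \left(\left(- \frac{1}{2}\right) \frac{121}{36}\right) = \left(-131\right) \left(- \frac{121}{72}\right) = \frac{15851}{72}$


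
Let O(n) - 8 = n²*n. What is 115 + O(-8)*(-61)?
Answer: 30859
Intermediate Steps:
O(n) = 8 + n³ (O(n) = 8 + n²*n = 8 + n³)
115 + O(-8)*(-61) = 115 + (8 + (-8)³)*(-61) = 115 + (8 - 512)*(-61) = 115 - 504*(-61) = 115 + 30744 = 30859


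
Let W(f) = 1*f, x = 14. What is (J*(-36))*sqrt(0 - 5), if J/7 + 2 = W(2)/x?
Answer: 468*I*sqrt(5) ≈ 1046.5*I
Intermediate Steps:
W(f) = f
J = -13 (J = -14 + 7*(2/14) = -14 + 7*(2*(1/14)) = -14 + 7*(1/7) = -14 + 1 = -13)
(J*(-36))*sqrt(0 - 5) = (-13*(-36))*sqrt(0 - 5) = 468*sqrt(-5) = 468*(I*sqrt(5)) = 468*I*sqrt(5)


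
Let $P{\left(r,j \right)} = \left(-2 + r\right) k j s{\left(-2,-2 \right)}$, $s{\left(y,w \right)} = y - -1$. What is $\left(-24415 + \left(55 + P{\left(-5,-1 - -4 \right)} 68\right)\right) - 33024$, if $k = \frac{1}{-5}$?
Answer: $- \frac{288348}{5} \approx -57670.0$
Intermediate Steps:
$k = - \frac{1}{5} \approx -0.2$
$s{\left(y,w \right)} = 1 + y$ ($s{\left(y,w \right)} = y + 1 = 1 + y$)
$P{\left(r,j \right)} = - j \left(\frac{2}{5} - \frac{r}{5}\right)$ ($P{\left(r,j \right)} = \left(-2 + r\right) \left(- \frac{1}{5}\right) j \left(1 - 2\right) = \left(\frac{2}{5} - \frac{r}{5}\right) j \left(-1\right) = \left(\frac{2}{5} - \frac{r}{5}\right) \left(- j\right) = - j \left(\frac{2}{5} - \frac{r}{5}\right)$)
$\left(-24415 + \left(55 + P{\left(-5,-1 - -4 \right)} 68\right)\right) - 33024 = \left(-24415 + \left(55 + \frac{\left(-1 - -4\right) \left(-2 - 5\right)}{5} \cdot 68\right)\right) - 33024 = \left(-24415 + \left(55 + \frac{1}{5} \left(-1 + 4\right) \left(-7\right) 68\right)\right) - 33024 = \left(-24415 + \left(55 + \frac{1}{5} \cdot 3 \left(-7\right) 68\right)\right) - 33024 = \left(-24415 + \left(55 - \frac{1428}{5}\right)\right) - 33024 = \left(-24415 - \frac{1153}{5}\right) - 33024 = - \frac{123228}{5} - 33024 = - \frac{288348}{5}$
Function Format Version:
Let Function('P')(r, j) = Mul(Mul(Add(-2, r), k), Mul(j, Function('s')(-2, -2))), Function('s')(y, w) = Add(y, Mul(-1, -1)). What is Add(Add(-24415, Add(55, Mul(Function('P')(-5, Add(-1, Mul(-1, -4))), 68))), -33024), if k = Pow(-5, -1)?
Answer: Rational(-288348, 5) ≈ -57670.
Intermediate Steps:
k = Rational(-1, 5) ≈ -0.20000
Function('s')(y, w) = Add(1, y) (Function('s')(y, w) = Add(y, 1) = Add(1, y))
Function('P')(r, j) = Mul(-1, j, Add(Rational(2, 5), Mul(Rational(-1, 5), r))) (Function('P')(r, j) = Mul(Mul(Add(-2, r), Rational(-1, 5)), Mul(j, Add(1, -2))) = Mul(Add(Rational(2, 5), Mul(Rational(-1, 5), r)), Mul(j, -1)) = Mul(Add(Rational(2, 5), Mul(Rational(-1, 5), r)), Mul(-1, j)) = Mul(-1, j, Add(Rational(2, 5), Mul(Rational(-1, 5), r))))
Add(Add(-24415, Add(55, Mul(Function('P')(-5, Add(-1, Mul(-1, -4))), 68))), -33024) = Add(Add(-24415, Add(55, Mul(Mul(Rational(1, 5), Add(-1, Mul(-1, -4)), Add(-2, -5)), 68))), -33024) = Add(Add(-24415, Add(55, Mul(Mul(Rational(1, 5), Add(-1, 4), -7), 68))), -33024) = Add(Add(-24415, Add(55, Mul(Mul(Rational(1, 5), 3, -7), 68))), -33024) = Add(Add(-24415, Add(55, Mul(Rational(-21, 5), 68))), -33024) = Add(Add(-24415, Add(55, Rational(-1428, 5))), -33024) = Add(Add(-24415, Rational(-1153, 5)), -33024) = Add(Rational(-123228, 5), -33024) = Rational(-288348, 5)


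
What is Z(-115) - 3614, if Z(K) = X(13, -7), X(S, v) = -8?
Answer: -3622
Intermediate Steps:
Z(K) = -8
Z(-115) - 3614 = -8 - 3614 = -3622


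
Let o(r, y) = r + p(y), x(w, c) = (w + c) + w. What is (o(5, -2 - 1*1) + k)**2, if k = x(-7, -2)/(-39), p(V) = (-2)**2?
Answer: 134689/1521 ≈ 88.553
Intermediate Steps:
p(V) = 4
x(w, c) = c + 2*w (x(w, c) = (c + w) + w = c + 2*w)
o(r, y) = 4 + r (o(r, y) = r + 4 = 4 + r)
k = 16/39 (k = (-2 + 2*(-7))/(-39) = (-2 - 14)*(-1/39) = -16*(-1/39) = 16/39 ≈ 0.41026)
(o(5, -2 - 1*1) + k)**2 = ((4 + 5) + 16/39)**2 = (9 + 16/39)**2 = (367/39)**2 = 134689/1521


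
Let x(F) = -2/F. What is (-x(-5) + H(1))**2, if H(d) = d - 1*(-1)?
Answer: 64/25 ≈ 2.5600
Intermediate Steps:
H(d) = 1 + d (H(d) = d + 1 = 1 + d)
(-x(-5) + H(1))**2 = (-(-2)/(-5) + (1 + 1))**2 = (-(-2)*(-1)/5 + 2)**2 = (-1*2/5 + 2)**2 = (-2/5 + 2)**2 = (8/5)**2 = 64/25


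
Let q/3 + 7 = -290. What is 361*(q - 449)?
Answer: -483740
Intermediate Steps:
q = -891 (q = -21 + 3*(-290) = -21 - 870 = -891)
361*(q - 449) = 361*(-891 - 449) = 361*(-1340) = -483740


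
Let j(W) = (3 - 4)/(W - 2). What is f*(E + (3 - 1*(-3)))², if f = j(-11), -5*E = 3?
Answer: 729/325 ≈ 2.2431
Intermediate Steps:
E = -⅗ (E = -⅕*3 = -⅗ ≈ -0.60000)
j(W) = -1/(-2 + W)
f = 1/13 (f = -1/(-2 - 11) = -1/(-13) = -1*(-1/13) = 1/13 ≈ 0.076923)
f*(E + (3 - 1*(-3)))² = (-⅗ + (3 - 1*(-3)))²/13 = (-⅗ + (3 + 3))²/13 = (-⅗ + 6)²/13 = (27/5)²/13 = (1/13)*(729/25) = 729/325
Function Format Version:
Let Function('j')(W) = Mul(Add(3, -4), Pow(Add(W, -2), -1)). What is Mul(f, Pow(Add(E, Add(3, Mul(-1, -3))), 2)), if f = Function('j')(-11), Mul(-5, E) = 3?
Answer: Rational(729, 325) ≈ 2.2431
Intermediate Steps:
E = Rational(-3, 5) (E = Mul(Rational(-1, 5), 3) = Rational(-3, 5) ≈ -0.60000)
Function('j')(W) = Mul(-1, Pow(Add(-2, W), -1))
f = Rational(1, 13) (f = Mul(-1, Pow(Add(-2, -11), -1)) = Mul(-1, Pow(-13, -1)) = Mul(-1, Rational(-1, 13)) = Rational(1, 13) ≈ 0.076923)
Mul(f, Pow(Add(E, Add(3, Mul(-1, -3))), 2)) = Mul(Rational(1, 13), Pow(Add(Rational(-3, 5), Add(3, Mul(-1, -3))), 2)) = Mul(Rational(1, 13), Pow(Add(Rational(-3, 5), Add(3, 3)), 2)) = Mul(Rational(1, 13), Pow(Add(Rational(-3, 5), 6), 2)) = Mul(Rational(1, 13), Pow(Rational(27, 5), 2)) = Mul(Rational(1, 13), Rational(729, 25)) = Rational(729, 325)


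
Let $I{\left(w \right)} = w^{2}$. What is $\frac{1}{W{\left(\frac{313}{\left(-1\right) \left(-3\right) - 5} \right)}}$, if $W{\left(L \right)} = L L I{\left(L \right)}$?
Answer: $\frac{16}{9597924961} \approx 1.667 \cdot 10^{-9}$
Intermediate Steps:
$W{\left(L \right)} = L^{4}$ ($W{\left(L \right)} = L L L^{2} = L^{2} L^{2} = L^{4}$)
$\frac{1}{W{\left(\frac{313}{\left(-1\right) \left(-3\right) - 5} \right)}} = \frac{1}{\left(\frac{313}{\left(-1\right) \left(-3\right) - 5}\right)^{4}} = \frac{1}{\left(\frac{313}{3 - 5}\right)^{4}} = \frac{1}{\left(\frac{313}{-2}\right)^{4}} = \frac{1}{\left(313 \left(- \frac{1}{2}\right)\right)^{4}} = \frac{1}{\left(- \frac{313}{2}\right)^{4}} = \frac{1}{\frac{9597924961}{16}} = \frac{16}{9597924961}$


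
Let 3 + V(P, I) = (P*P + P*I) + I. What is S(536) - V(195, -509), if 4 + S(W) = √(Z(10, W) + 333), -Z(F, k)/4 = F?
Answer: 61738 + √293 ≈ 61755.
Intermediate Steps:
Z(F, k) = -4*F
S(W) = -4 + √293 (S(W) = -4 + √(-4*10 + 333) = -4 + √(-40 + 333) = -4 + √293)
V(P, I) = -3 + I + P² + I*P (V(P, I) = -3 + ((P*P + P*I) + I) = -3 + ((P² + I*P) + I) = -3 + (I + P² + I*P) = -3 + I + P² + I*P)
S(536) - V(195, -509) = (-4 + √293) - (-3 - 509 + 195² - 509*195) = (-4 + √293) - (-3 - 509 + 38025 - 99255) = (-4 + √293) - 1*(-61742) = (-4 + √293) + 61742 = 61738 + √293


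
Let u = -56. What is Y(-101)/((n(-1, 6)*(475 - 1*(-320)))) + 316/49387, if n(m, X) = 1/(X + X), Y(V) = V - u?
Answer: -1761184/2617511 ≈ -0.67285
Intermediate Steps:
Y(V) = 56 + V (Y(V) = V - 1*(-56) = V + 56 = 56 + V)
n(m, X) = 1/(2*X)
Y(-101)/((n(-1, 6)*(475 - 1*(-320)))) + 316/49387 = (56 - 101)/((((½)/6)*(475 - 1*(-320)))) + 316/49387 = -45*12/(475 + 320) + 316*(1/49387) = -45/((1/12)*795) + 316/49387 = -45/265/4 + 316/49387 = -45*4/265 + 316/49387 = -36/53 + 316/49387 = -1761184/2617511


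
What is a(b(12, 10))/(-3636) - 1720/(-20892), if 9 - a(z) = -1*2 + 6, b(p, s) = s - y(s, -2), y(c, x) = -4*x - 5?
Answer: 512455/6330276 ≈ 0.080953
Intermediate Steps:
y(c, x) = -5 - 4*x
b(p, s) = -3 + s (b(p, s) = s - (-5 - 4*(-2)) = s - (-5 + 8) = s - 1*3 = s - 3 = -3 + s)
a(z) = 5 (a(z) = 9 - (-1*2 + 6) = 9 - (-2 + 6) = 9 - 1*4 = 9 - 4 = 5)
a(b(12, 10))/(-3636) - 1720/(-20892) = 5/(-3636) - 1720/(-20892) = 5*(-1/3636) - 1720*(-1/20892) = -5/3636 + 430/5223 = 512455/6330276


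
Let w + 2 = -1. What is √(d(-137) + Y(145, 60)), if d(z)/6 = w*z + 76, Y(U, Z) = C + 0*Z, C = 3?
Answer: 15*√13 ≈ 54.083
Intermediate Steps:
w = -3 (w = -2 - 1 = -3)
Y(U, Z) = 3 (Y(U, Z) = 3 + 0*Z = 3 + 0 = 3)
d(z) = 456 - 18*z (d(z) = 6*(-3*z + 76) = 6*(76 - 3*z) = 456 - 18*z)
√(d(-137) + Y(145, 60)) = √((456 - 18*(-137)) + 3) = √((456 + 2466) + 3) = √(2922 + 3) = √2925 = 15*√13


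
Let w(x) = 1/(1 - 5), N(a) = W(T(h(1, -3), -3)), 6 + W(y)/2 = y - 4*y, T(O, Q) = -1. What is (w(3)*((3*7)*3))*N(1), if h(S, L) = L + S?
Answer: 189/2 ≈ 94.500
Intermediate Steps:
W(y) = -12 - 6*y (W(y) = -12 + 2*(y - 4*y) = -12 + 2*(-3*y) = -12 - 6*y)
N(a) = -6 (N(a) = -12 - 6*(-1) = -12 + 6 = -6)
w(x) = -¼ (w(x) = 1/(-4) = -¼)
(w(3)*((3*7)*3))*N(1) = -3*7*3/4*(-6) = -21*3/4*(-6) = -¼*63*(-6) = -63/4*(-6) = 189/2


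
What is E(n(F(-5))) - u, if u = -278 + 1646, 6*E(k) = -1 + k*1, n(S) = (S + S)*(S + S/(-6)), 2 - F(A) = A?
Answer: -12191/9 ≈ -1354.6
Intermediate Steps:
F(A) = 2 - A
n(S) = 5*S²/3 (n(S) = (2*S)*(S + S*(-⅙)) = (2*S)*(S - S/6) = (2*S)*(5*S/6) = 5*S²/3)
E(k) = -⅙ + k/6 (E(k) = (-1 + k*1)/6 = (-1 + k)/6 = -⅙ + k/6)
u = 1368
E(n(F(-5))) - u = (-⅙ + (5*(2 - 1*(-5))²/3)/6) - 1*1368 = (-⅙ + (5*(2 + 5)²/3)/6) - 1368 = (-⅙ + ((5/3)*7²)/6) - 1368 = (-⅙ + ((5/3)*49)/6) - 1368 = (-⅙ + (⅙)*(245/3)) - 1368 = (-⅙ + 245/18) - 1368 = 121/9 - 1368 = -12191/9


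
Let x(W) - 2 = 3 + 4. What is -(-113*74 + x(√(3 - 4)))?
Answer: 8353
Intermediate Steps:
x(W) = 9 (x(W) = 2 + (3 + 4) = 2 + 7 = 9)
-(-113*74 + x(√(3 - 4))) = -(-113*74 + 9) = -(-8362 + 9) = -1*(-8353) = 8353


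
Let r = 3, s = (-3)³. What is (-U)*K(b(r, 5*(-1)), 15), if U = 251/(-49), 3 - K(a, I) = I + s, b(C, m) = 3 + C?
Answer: 3765/49 ≈ 76.837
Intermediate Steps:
s = -27
K(a, I) = 30 - I (K(a, I) = 3 - (I - 27) = 3 - (-27 + I) = 3 + (27 - I) = 30 - I)
U = -251/49 (U = 251*(-1/49) = -251/49 ≈ -5.1225)
(-U)*K(b(r, 5*(-1)), 15) = (-1*(-251/49))*(30 - 1*15) = 251*(30 - 15)/49 = (251/49)*15 = 3765/49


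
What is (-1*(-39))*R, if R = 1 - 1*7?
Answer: -234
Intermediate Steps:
R = -6 (R = 1 - 7 = -6)
(-1*(-39))*R = -1*(-39)*(-6) = 39*(-6) = -234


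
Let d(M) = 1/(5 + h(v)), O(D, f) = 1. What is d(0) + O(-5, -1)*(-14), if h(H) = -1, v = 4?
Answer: -55/4 ≈ -13.750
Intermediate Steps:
d(M) = ¼ (d(M) = 1/(5 - 1) = 1/4 = ¼)
d(0) + O(-5, -1)*(-14) = ¼ + 1*(-14) = ¼ - 14 = -55/4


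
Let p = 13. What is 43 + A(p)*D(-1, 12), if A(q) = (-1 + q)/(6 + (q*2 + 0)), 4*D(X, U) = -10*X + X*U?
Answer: 685/16 ≈ 42.813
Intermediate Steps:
D(X, U) = -5*X/2 + U*X/4 (D(X, U) = (-10*X + X*U)/4 = (-10*X + U*X)/4 = -5*X/2 + U*X/4)
A(q) = (-1 + q)/(6 + 2*q) (A(q) = (-1 + q)/(6 + (2*q + 0)) = (-1 + q)/(6 + 2*q))
43 + A(p)*D(-1, 12) = 43 + ((-1 + 13)/(2*(3 + 13)))*((¼)*(-1)*(-10 + 12)) = 43 + ((½)*12/16)*((¼)*(-1)*2) = 43 + ((½)*(1/16)*12)*(-½) = 43 + (3/8)*(-½) = 43 - 3/16 = 685/16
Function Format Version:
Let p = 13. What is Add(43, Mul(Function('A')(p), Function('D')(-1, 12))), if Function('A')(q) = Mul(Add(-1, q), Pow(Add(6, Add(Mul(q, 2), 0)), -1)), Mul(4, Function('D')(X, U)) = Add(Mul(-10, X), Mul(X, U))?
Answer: Rational(685, 16) ≈ 42.813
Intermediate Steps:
Function('D')(X, U) = Add(Mul(Rational(-5, 2), X), Mul(Rational(1, 4), U, X)) (Function('D')(X, U) = Mul(Rational(1, 4), Add(Mul(-10, X), Mul(X, U))) = Mul(Rational(1, 4), Add(Mul(-10, X), Mul(U, X))) = Add(Mul(Rational(-5, 2), X), Mul(Rational(1, 4), U, X)))
Function('A')(q) = Mul(Pow(Add(6, Mul(2, q)), -1), Add(-1, q)) (Function('A')(q) = Mul(Add(-1, q), Pow(Add(6, Add(Mul(2, q), 0)), -1)) = Mul(Add(-1, q), Pow(Add(6, Mul(2, q)), -1)) = Mul(Pow(Add(6, Mul(2, q)), -1), Add(-1, q)))
Add(43, Mul(Function('A')(p), Function('D')(-1, 12))) = Add(43, Mul(Mul(Rational(1, 2), Pow(Add(3, 13), -1), Add(-1, 13)), Mul(Rational(1, 4), -1, Add(-10, 12)))) = Add(43, Mul(Mul(Rational(1, 2), Pow(16, -1), 12), Mul(Rational(1, 4), -1, 2))) = Add(43, Mul(Mul(Rational(1, 2), Rational(1, 16), 12), Rational(-1, 2))) = Add(43, Mul(Rational(3, 8), Rational(-1, 2))) = Add(43, Rational(-3, 16)) = Rational(685, 16)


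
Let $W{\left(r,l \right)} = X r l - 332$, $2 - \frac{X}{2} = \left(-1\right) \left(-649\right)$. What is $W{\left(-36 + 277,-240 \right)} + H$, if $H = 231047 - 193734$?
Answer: $74881941$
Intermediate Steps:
$X = -1294$ ($X = 4 - 2 \left(\left(-1\right) \left(-649\right)\right) = 4 - 1298 = -1294$)
$W{\left(r,l \right)} = -332 - 1294 l r$ ($W{\left(r,l \right)} = - 1294 r l - 332 = - 1294 l r - 332 = -332 - 1294 l r$)
$H = 37313$ ($H = 231047 - 193734 = 37313$)
$W{\left(-36 + 277,-240 \right)} + H = \left(-332 - - 310560 \left(-36 + 277\right)\right) + 37313 = \left(-332 - \left(-310560\right) 241\right) + 37313 = \left(-332 + 74844960\right) + 37313 = 74844628 + 37313 = 74881941$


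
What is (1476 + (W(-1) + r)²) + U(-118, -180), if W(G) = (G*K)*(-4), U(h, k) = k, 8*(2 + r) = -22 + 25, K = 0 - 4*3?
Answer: 240553/64 ≈ 3758.6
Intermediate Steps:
K = -12 (K = 0 - 12 = -12)
r = -13/8 (r = -2 + (-22 + 25)/8 = -2 + (⅛)*3 = -2 + 3/8 = -13/8 ≈ -1.6250)
W(G) = 48*G (W(G) = (G*(-12))*(-4) = -12*G*(-4) = 48*G)
(1476 + (W(-1) + r)²) + U(-118, -180) = (1476 + (48*(-1) - 13/8)²) - 180 = (1476 + (-48 - 13/8)²) - 180 = (1476 + (-397/8)²) - 180 = (1476 + 157609/64) - 180 = 252073/64 - 180 = 240553/64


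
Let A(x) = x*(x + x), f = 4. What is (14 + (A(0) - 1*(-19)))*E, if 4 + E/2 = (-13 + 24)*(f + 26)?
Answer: 21516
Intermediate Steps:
A(x) = 2*x² (A(x) = x*(2*x) = 2*x²)
E = 652 (E = -8 + 2*((-13 + 24)*(4 + 26)) = -8 + 2*(11*30) = -8 + 2*330 = -8 + 660 = 652)
(14 + (A(0) - 1*(-19)))*E = (14 + (2*0² - 1*(-19)))*652 = (14 + (2*0 + 19))*652 = (14 + (0 + 19))*652 = (14 + 19)*652 = 33*652 = 21516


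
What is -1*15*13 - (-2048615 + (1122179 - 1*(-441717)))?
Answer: 484524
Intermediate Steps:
-1*15*13 - (-2048615 + (1122179 - 1*(-441717))) = -15*13 - (-2048615 + (1122179 + 441717)) = -195 - (-2048615 + 1563896) = -195 - 1*(-484719) = -195 + 484719 = 484524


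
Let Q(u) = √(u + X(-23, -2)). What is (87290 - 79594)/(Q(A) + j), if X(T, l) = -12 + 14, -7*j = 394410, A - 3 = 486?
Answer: -1634435040/11966094157 - 29008*√491/11966094157 ≈ -0.13664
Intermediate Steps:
A = 489 (A = 3 + 486 = 489)
j = -394410/7 (j = -⅐*394410 = -394410/7 ≈ -56344.)
X(T, l) = 2
Q(u) = √(2 + u) (Q(u) = √(u + 2) = √(2 + u))
(87290 - 79594)/(Q(A) + j) = (87290 - 79594)/(√(2 + 489) - 394410/7) = 7696/(√491 - 394410/7) = 7696/(-394410/7 + √491)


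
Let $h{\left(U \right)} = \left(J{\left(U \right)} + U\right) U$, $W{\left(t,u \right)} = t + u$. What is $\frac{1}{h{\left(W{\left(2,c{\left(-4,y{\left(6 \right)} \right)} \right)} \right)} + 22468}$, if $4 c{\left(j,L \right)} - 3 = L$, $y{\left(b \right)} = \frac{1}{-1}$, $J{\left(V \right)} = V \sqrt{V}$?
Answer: $\frac{719176}{16162938093} - \frac{100 \sqrt{10}}{16162938093} \approx 4.4476 \cdot 10^{-5}$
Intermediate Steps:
$J{\left(V \right)} = V^{\frac{3}{2}}$
$y{\left(b \right)} = -1$
$c{\left(j,L \right)} = \frac{3}{4} + \frac{L}{4}$
$h{\left(U \right)} = U \left(U + U^{\frac{3}{2}}\right)$ ($h{\left(U \right)} = \left(U^{\frac{3}{2}} + U\right) U = \left(U + U^{\frac{3}{2}}\right) U = U \left(U + U^{\frac{3}{2}}\right)$)
$\frac{1}{h{\left(W{\left(2,c{\left(-4,y{\left(6 \right)} \right)} \right)} \right)} + 22468} = \frac{1}{\left(2 + \left(\frac{3}{4} + \frac{1}{4} \left(-1\right)\right)\right) \left(\left(2 + \left(\frac{3}{4} + \frac{1}{4} \left(-1\right)\right)\right) + \left(2 + \left(\frac{3}{4} + \frac{1}{4} \left(-1\right)\right)\right)^{\frac{3}{2}}\right) + 22468} = \frac{1}{\left(2 + \left(\frac{3}{4} - \frac{1}{4}\right)\right) \left(\left(2 + \left(\frac{3}{4} - \frac{1}{4}\right)\right) + \left(2 + \left(\frac{3}{4} - \frac{1}{4}\right)\right)^{\frac{3}{2}}\right) + 22468} = \frac{1}{\left(2 + \frac{1}{2}\right) \left(\left(2 + \frac{1}{2}\right) + \left(2 + \frac{1}{2}\right)^{\frac{3}{2}}\right) + 22468} = \frac{1}{\frac{5 \left(\frac{5}{2} + \left(\frac{5}{2}\right)^{\frac{3}{2}}\right)}{2} + 22468} = \frac{1}{\frac{5 \left(\frac{5}{2} + \frac{5 \sqrt{10}}{4}\right)}{2} + 22468} = \frac{1}{\left(\frac{25}{4} + \frac{25 \sqrt{10}}{8}\right) + 22468} = \frac{1}{\frac{89897}{4} + \frac{25 \sqrt{10}}{8}}$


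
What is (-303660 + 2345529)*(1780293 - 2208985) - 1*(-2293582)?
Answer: -875330611766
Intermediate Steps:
(-303660 + 2345529)*(1780293 - 2208985) - 1*(-2293582) = 2041869*(-428692) + 2293582 = -875332905348 + 2293582 = -875330611766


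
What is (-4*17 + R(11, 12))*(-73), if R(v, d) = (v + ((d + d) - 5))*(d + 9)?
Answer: -41026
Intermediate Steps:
R(v, d) = (9 + d)*(-5 + v + 2*d) (R(v, d) = (v + (2*d - 5))*(9 + d) = (v + (-5 + 2*d))*(9 + d) = (-5 + v + 2*d)*(9 + d) = (9 + d)*(-5 + v + 2*d))
(-4*17 + R(11, 12))*(-73) = (-4*17 + (-45 + 2*12**2 + 9*11 + 13*12 + 12*11))*(-73) = (-68 + (-45 + 2*144 + 99 + 156 + 132))*(-73) = (-68 + (-45 + 288 + 99 + 156 + 132))*(-73) = (-68 + 630)*(-73) = 562*(-73) = -41026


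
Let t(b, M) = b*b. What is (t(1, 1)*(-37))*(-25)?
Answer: 925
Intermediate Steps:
t(b, M) = b²
(t(1, 1)*(-37))*(-25) = (1²*(-37))*(-25) = (1*(-37))*(-25) = -37*(-25) = 925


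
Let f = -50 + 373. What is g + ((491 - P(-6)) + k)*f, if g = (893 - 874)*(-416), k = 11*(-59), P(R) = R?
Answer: -57000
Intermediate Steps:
k = -649
f = 323
g = -7904 (g = 19*(-416) = -7904)
g + ((491 - P(-6)) + k)*f = -7904 + ((491 - 1*(-6)) - 649)*323 = -7904 + ((491 + 6) - 649)*323 = -7904 + (497 - 649)*323 = -7904 - 152*323 = -7904 - 49096 = -57000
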